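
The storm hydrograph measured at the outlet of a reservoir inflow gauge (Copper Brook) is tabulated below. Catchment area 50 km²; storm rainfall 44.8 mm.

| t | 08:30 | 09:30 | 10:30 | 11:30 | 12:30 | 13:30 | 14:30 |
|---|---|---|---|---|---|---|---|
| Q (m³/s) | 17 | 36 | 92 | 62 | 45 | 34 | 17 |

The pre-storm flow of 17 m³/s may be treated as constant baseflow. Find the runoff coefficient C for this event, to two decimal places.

ΣQ_DR = 184.0 m³/s; V = ΣQ_DR·Δt = 6.624 × 10^5 m³.
Runoff depth d = V / A = 13.25 mm.
C = d / P = 13.25 / 44.8 = 0.30.

C ≈ 0.30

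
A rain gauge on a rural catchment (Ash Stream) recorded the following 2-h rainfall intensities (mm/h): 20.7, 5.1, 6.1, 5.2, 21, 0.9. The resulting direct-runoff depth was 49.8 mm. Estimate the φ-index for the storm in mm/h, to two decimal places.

Only the 2 blocks with intensity above φ contribute runoff: 20.7, 21 mm/h.
Σ(I−φ)·Δt = d  ⇒  (20.7+21 − 2φ)·2 = 49.8
φ = (41.70 − 49.8/2) / 2 = 8.40 mm/h.

φ ≈ 8.40 mm/h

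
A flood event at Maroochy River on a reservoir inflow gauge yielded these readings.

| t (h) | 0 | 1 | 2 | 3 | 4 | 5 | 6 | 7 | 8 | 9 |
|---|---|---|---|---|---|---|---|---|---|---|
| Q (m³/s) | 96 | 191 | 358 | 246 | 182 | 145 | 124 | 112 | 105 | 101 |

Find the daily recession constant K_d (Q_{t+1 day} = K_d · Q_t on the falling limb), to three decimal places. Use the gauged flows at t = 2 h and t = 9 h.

K_d ≈ 0.013

Between t = 2 h and t = 9 h the flow falls from 358 to 101 m³/s over 7×1 h = 7 h.
Per-interval ratio K = (101/358)^(1/7) = 0.8346; K_d = K^(24/1) = 0.013.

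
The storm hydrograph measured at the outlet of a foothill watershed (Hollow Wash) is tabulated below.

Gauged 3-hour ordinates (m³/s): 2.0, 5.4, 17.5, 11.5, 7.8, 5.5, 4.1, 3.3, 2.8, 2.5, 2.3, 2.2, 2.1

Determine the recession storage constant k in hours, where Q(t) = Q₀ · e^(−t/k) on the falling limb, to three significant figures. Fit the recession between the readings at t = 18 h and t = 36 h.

k ≈ 26.9 h

On the falling limb, Q drops from 4.1 to 2.1 m³/s between t = 18 h and t = 36 h (Δt = 18 h).
k = −Δt / ln(Q₂/Q₁) = −18 / ln(2.1/4.1) = 26.9 h.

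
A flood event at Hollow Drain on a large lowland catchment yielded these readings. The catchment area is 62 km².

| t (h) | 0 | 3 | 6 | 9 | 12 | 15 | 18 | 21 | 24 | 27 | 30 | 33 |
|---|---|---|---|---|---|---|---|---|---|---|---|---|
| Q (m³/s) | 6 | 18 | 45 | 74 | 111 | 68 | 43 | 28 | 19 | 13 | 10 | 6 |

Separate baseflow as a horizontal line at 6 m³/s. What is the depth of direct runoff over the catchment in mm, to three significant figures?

Direct runoff: 0.0, 12.0, 39.0, 68.0, 105.0, 62.0, 37.0, 22.0, 13.0, 7.0, 4.0, 0.0 m³/s; ΣQ_DR = 369.0 m³/s.
V = ΣQ_DR · Δt = 369.0 × 10800 s = 3.985 × 10^6 m³.
Over A = 62 km², depth = V / A = 64.3 mm.

d ≈ 64.3 mm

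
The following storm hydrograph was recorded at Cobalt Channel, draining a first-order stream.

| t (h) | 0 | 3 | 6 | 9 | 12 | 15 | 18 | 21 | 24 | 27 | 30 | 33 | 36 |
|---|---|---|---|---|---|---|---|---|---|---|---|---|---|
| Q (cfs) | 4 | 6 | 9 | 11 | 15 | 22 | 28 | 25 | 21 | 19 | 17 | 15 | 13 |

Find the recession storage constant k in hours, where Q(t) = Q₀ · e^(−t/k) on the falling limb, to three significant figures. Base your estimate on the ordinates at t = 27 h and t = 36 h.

On the falling limb, Q drops from 19 to 13 cfs between t = 27 h and t = 36 h (Δt = 9 h).
k = −Δt / ln(Q₂/Q₁) = −9 / ln(13/19) = 23.7 h.

k ≈ 23.7 h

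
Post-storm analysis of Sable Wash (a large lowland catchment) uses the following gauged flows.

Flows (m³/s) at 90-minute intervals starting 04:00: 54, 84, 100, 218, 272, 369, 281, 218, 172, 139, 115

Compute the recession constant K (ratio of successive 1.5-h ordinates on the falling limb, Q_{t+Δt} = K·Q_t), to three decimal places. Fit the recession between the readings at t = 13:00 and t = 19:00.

K ≈ 0.800

Using the recession-limb readings at t = 13:00 and t = 19:00: Q falls from 281 to 115 m³/s over 4 intervals.
K = (Q₂/Q₁)^(1/4) = (115/281)^(1/4) = 0.800.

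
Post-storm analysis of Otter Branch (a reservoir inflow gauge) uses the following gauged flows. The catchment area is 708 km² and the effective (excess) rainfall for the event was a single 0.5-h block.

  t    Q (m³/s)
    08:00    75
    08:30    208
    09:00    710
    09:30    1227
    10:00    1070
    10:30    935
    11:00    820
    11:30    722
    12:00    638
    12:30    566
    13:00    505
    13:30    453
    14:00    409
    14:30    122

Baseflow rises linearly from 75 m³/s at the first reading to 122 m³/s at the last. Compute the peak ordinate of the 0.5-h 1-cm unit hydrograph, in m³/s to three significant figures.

Direct runoff: 0.00, 129.38, 627.77, 1141.15, 980.54, 841.92, 723.31, 621.69, 534.08, 458.46, 393.85, 338.23, 290.62, 0.00 m³/s; ΣQ_DR = 7081 m³/s, peak = 1141.15 m³/s.
Runoff depth d = ΣQ_DR·Δt / A = 7081 × 1800 / (708 km²) = 18.00 mm.
The 1-cm UH is the DRH scaled by (10 mm)/d, so U_p = 1141.15 × 10/18.00 = 634 m³/s.

U_p ≈ 634 m³/s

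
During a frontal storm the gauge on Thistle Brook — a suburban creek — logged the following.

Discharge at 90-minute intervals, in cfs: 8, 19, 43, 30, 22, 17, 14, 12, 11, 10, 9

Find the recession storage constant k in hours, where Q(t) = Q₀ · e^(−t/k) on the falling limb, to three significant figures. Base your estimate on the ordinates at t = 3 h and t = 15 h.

k ≈ 7.67 h

On the falling limb, Q drops from 43 to 9 cfs between t = 3 h and t = 15 h (Δt = 12 h).
k = −Δt / ln(Q₂/Q₁) = −12 / ln(9/43) = 7.67 h.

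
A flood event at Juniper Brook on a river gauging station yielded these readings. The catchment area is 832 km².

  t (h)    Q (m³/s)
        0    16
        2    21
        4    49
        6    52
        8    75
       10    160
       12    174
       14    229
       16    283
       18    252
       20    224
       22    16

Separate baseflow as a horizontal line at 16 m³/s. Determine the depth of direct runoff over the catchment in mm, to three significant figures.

d ≈ 11.8 mm

Direct runoff: 0.0, 5.0, 33.0, 36.0, 59.0, 144.0, 158.0, 213.0, 267.0, 236.0, 208.0, 0.0 m³/s; ΣQ_DR = 1359 m³/s.
V = ΣQ_DR · Δt = 1359 × 7200 s = 9.785 × 10^6 m³.
Over A = 832 km², depth = V / A = 11.8 mm.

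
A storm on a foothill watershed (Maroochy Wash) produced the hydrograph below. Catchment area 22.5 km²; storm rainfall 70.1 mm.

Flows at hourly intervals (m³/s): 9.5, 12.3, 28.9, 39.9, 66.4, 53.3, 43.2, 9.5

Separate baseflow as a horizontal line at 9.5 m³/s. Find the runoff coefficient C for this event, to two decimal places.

C ≈ 0.43

ΣQ_DR = 187.0 m³/s; V = ΣQ_DR·Δt = 6.732 × 10^5 m³.
Runoff depth d = V / A = 29.92 mm.
C = d / P = 29.92 / 70.1 = 0.43.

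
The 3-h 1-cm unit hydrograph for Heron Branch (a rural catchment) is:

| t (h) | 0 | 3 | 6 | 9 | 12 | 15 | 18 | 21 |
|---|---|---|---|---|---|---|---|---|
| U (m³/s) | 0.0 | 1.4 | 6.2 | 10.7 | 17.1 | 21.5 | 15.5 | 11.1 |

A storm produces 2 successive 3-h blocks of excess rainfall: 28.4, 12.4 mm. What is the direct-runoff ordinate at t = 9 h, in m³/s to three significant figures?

By discrete convolution, Q_j = Σ (P_i / 10 mm) · U_{j−i}.
At t = 9 h (j=3): Q = (28.4/10)·10.7 + (12.4/10)·6.2 = 38.1 m³/s.

Q ≈ 38.1 m³/s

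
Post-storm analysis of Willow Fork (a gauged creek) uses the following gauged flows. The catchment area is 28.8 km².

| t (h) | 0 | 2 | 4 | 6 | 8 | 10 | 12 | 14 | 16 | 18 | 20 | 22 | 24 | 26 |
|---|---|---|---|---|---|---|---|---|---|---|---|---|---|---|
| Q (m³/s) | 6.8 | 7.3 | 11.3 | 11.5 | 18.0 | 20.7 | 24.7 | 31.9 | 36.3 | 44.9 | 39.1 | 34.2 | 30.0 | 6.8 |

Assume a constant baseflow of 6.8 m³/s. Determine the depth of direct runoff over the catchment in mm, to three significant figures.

d ≈ 57.1 mm

Direct runoff: 0.0, 0.5, 4.5, 4.7, 11.2, 13.9, 17.9, 25.1, 29.5, 38.1, 32.3, 27.4, 23.2, 0.0 m³/s; ΣQ_DR = 228.3 m³/s.
V = ΣQ_DR · Δt = 228.3 × 7200 s = 1.644 × 10^6 m³.
Over A = 28.8 km², depth = V / A = 57.1 mm.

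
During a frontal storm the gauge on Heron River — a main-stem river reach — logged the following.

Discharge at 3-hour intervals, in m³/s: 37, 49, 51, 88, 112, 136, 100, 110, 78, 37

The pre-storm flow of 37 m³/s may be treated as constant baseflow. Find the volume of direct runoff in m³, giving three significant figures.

V ≈ 4.62 × 10^6 m³

Direct-runoff ordinates (Q − Q_b): 0.0, 12.0, 14.0, 51.0, 75.0, 99.0, 63.0, 73.0, 41.0, 0.0 m³/s.
ΣQ_DR = 428.0 m³/s.
With Δt = 3 h = 10800 s, V = ΣQ_DR · Δt = 428.0 × 10800 = 4.62 × 10^6 m³.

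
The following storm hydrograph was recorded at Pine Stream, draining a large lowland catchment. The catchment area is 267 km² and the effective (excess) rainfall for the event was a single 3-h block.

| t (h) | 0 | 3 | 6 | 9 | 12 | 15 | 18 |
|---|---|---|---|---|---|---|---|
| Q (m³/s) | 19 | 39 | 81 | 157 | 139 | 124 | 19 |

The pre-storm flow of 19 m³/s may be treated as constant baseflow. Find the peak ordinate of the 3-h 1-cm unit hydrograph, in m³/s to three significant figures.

U_p ≈ 76.7 m³/s

Direct runoff: 0.0, 20.0, 62.0, 138.0, 120.0, 105.0, 0.0 m³/s; ΣQ_DR = 445.0 m³/s, peak = 138.0 m³/s.
Runoff depth d = ΣQ_DR·Δt / A = 445.0 × 10800 / (267 km²) = 18.00 mm.
The 1-cm UH is the DRH scaled by (10 mm)/d, so U_p = 138.0 × 10/18.00 = 76.7 m³/s.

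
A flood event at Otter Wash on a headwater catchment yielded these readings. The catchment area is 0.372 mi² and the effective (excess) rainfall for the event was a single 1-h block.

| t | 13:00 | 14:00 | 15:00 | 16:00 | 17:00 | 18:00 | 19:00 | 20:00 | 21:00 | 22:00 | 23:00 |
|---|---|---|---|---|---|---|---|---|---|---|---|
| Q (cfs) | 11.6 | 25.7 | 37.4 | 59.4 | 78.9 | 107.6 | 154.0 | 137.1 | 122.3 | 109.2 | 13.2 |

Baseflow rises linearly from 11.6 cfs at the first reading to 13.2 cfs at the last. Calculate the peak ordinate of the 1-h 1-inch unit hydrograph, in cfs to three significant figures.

U_p ≈ 47.2 cfs

Direct runoff: 0.00, 13.94, 25.48, 47.32, 66.66, 95.20, 141.44, 124.38, 109.42, 96.16, 0.00 cfs; ΣQ_DR = 720.0 cfs, peak = 141.44 cfs.
Runoff depth d = ΣQ_DR·Δt / A = 720.0 × 3600 / (0.372 mi²) = 2.999 in.
The 1-inch UH is the DRH scaled by (1 in)/d, so U_p = 141.44 × 1/2.999 = 47.2 cfs.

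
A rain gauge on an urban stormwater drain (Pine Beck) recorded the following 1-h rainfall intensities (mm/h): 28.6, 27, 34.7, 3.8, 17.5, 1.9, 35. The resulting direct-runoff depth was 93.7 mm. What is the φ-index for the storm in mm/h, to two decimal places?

Only the 5 blocks with intensity above φ contribute runoff: 28.6, 27, 34.7, 17.5, 35 mm/h.
Σ(I−φ)·Δt = d  ⇒  (28.6+27+34.7+17.5+35 − 5φ)·1 = 93.7
φ = (142.8 − 93.7/1) / 5 = 9.82 mm/h.

φ ≈ 9.82 mm/h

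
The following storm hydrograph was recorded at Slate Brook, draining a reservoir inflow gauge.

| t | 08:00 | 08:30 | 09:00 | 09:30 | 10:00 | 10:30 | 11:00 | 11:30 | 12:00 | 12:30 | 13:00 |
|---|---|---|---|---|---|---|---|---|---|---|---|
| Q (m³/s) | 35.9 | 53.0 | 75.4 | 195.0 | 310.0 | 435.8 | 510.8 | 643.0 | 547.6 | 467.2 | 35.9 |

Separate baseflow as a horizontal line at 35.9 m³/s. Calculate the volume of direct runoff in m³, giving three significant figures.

Direct-runoff ordinates (Q − Q_b): 0.0, 17.1, 39.5, 159.1, 274.1, 399.9, 474.9, 607.1, 511.7, 431.3, 0.0 m³/s.
ΣQ_DR = 2915 m³/s.
With Δt = 0.5 h = 1800 s, V = ΣQ_DR · Δt = 2915 × 1800 = 5.25 × 10^6 m³.

V ≈ 5.25 × 10^6 m³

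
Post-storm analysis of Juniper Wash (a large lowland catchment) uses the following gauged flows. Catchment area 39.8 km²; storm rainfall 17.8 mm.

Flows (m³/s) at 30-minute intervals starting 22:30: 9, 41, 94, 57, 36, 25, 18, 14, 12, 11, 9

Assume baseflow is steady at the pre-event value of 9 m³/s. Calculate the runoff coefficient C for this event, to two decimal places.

C ≈ 0.58

ΣQ_DR = 227.0 m³/s; V = ΣQ_DR·Δt = 4.086 × 10^5 m³.
Runoff depth d = V / A = 10.27 mm.
C = d / P = 10.27 / 17.8 = 0.58.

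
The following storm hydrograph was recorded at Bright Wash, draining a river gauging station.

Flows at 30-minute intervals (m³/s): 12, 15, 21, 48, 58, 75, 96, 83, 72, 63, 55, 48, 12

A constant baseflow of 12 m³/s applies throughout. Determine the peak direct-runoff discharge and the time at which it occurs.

Subtracting baseflow gives direct-runoff ordinates: 0.0, 3.0, 9.0, 36.0, 46.0, 63.0, 84.0, 71.0, 60.0, 51.0, 43.0, 36.0, 0.0 m³/s.
The maximum is 84.0 m³/s, occurring at the reading for t = 3 h.

Q_p = 84.0 m³/s at t = 3 h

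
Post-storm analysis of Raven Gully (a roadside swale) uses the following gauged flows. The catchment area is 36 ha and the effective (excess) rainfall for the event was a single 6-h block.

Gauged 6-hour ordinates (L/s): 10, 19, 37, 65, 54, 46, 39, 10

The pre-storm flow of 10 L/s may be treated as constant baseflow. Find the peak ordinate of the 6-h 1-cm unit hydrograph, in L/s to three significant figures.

U_p ≈ 45.8 L/s

Direct runoff: 0.0, 9.0, 27.0, 55.0, 44.0, 36.0, 29.0, 0.0 L/s; ΣQ_DR = 200.0 L/s, peak = 55.0 L/s.
Runoff depth d = ΣQ_DR·Δt / A = 200.0 × 21600 / (36 ha) = 12.00 mm.
The 1-cm UH is the DRH scaled by (10 mm)/d, so U_p = 55.0 × 10/12.00 = 45.8 L/s.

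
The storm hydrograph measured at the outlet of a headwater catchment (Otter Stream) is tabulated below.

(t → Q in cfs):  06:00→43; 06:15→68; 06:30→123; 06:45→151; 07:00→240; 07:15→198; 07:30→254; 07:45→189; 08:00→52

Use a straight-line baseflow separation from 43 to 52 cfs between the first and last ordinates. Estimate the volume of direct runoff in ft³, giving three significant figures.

Direct-runoff ordinates (Q − Q_b): 0.00, 23.88, 77.75, 104.62, 192.50, 149.38, 204.25, 138.12, 0.00 cfs.
ΣQ_DR = 890.5 cfs.
With Δt = 0.25 h = 900 s, V = ΣQ_DR · Δt = 890.5 × 900 = 8.01 × 10^5 ft³.

V ≈ 8.01 × 10^5 ft³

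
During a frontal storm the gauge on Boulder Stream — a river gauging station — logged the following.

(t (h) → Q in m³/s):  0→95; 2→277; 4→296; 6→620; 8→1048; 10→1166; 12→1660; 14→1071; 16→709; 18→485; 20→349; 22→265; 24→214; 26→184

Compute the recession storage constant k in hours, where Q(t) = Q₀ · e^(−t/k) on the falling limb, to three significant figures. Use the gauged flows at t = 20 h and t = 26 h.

On the falling limb, Q drops from 349 to 184 m³/s between t = 20 h and t = 26 h (Δt = 6 h).
k = −Δt / ln(Q₂/Q₁) = −6 / ln(184/349) = 9.37 h.

k ≈ 9.37 h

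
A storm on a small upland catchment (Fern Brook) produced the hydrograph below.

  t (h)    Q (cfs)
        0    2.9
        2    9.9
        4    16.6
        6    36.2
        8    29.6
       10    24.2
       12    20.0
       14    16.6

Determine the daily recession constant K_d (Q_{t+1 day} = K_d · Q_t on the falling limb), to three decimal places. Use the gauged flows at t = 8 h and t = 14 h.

K_d ≈ 0.099

Between t = 8 h and t = 14 h the flow falls from 29.6 to 16.6 cfs over 3×2 h = 6 h.
Per-interval ratio K = (16.6/29.6)^(1/3) = 0.8247; K_d = K^(24/2) = 0.099.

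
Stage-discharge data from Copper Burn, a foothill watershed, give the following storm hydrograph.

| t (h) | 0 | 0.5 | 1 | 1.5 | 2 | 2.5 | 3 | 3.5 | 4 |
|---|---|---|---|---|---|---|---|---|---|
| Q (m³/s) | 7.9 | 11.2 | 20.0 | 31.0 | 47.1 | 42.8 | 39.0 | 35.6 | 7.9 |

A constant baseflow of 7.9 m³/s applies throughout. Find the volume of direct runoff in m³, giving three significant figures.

Direct-runoff ordinates (Q − Q_b): 0.0, 3.3, 12.1, 23.1, 39.2, 34.9, 31.1, 27.7, 0.0 m³/s.
ΣQ_DR = 171.4 m³/s.
With Δt = 0.5 h = 1800 s, V = ΣQ_DR · Δt = 171.4 × 1800 = 3.09 × 10^5 m³.

V ≈ 3.09 × 10^5 m³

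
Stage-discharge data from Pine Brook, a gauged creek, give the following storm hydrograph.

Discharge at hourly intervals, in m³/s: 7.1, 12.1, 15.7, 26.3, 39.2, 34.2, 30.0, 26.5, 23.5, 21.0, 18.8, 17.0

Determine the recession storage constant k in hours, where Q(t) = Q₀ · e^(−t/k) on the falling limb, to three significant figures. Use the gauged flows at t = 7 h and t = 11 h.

On the falling limb, Q drops from 26.5 to 17.0 m³/s between t = 7 h and t = 11 h (Δt = 4 h).
k = −Δt / ln(Q₂/Q₁) = −4 / ln(17.0/26.5) = 9.01 h.

k ≈ 9.01 h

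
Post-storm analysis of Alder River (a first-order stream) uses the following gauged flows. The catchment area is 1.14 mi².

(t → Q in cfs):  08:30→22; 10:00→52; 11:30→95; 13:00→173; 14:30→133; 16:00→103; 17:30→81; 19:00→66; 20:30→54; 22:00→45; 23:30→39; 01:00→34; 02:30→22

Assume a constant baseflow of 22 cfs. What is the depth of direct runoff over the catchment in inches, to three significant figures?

d ≈ 1.29 in

Direct runoff: 0.0, 30.0, 73.0, 151.0, 111.0, 81.0, 59.0, 44.0, 32.0, 23.0, 17.0, 12.0, 0.0 cfs; ΣQ_DR = 633.0 cfs.
V = ΣQ_DR · Δt = 633.0 × 5400 s = 3.418 × 10^6 ft³.
Over A = 1.14 mi², depth = V / A = 1.29 in.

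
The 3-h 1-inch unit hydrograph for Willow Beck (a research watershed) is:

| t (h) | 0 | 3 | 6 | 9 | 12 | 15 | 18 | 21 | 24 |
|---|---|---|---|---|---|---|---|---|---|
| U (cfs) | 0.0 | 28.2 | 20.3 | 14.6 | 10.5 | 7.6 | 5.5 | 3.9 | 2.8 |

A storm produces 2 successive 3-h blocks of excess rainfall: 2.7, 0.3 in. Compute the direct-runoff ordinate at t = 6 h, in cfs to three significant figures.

Q ≈ 63.3 cfs

By discrete convolution, Q_j = Σ (P_i / 1 in) · U_{j−i}.
At t = 6 h (j=2): Q = (2.7/1)·20.3 + (0.3/1)·28.2 = 63.3 cfs.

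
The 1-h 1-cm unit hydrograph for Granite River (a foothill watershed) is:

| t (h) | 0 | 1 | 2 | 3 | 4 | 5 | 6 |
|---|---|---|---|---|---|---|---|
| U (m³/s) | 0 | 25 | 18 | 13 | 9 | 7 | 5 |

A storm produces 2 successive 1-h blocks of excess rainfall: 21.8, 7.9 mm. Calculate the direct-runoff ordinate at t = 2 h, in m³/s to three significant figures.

By discrete convolution, Q_j = Σ (P_i / 10 mm) · U_{j−i}.
At t = 2 h (j=2): Q = (21.8/10)·18 + (7.9/10)·25 = 59.0 m³/s.

Q ≈ 59.0 m³/s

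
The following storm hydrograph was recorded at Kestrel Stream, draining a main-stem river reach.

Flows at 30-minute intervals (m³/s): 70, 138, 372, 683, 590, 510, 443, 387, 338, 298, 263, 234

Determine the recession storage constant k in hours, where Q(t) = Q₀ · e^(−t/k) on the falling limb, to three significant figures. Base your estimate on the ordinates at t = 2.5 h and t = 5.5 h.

On the falling limb, Q drops from 510 to 234 m³/s between t = 2.5 h and t = 5.5 h (Δt = 3 h).
k = −Δt / ln(Q₂/Q₁) = −3 / ln(234/510) = 3.85 h.

k ≈ 3.85 h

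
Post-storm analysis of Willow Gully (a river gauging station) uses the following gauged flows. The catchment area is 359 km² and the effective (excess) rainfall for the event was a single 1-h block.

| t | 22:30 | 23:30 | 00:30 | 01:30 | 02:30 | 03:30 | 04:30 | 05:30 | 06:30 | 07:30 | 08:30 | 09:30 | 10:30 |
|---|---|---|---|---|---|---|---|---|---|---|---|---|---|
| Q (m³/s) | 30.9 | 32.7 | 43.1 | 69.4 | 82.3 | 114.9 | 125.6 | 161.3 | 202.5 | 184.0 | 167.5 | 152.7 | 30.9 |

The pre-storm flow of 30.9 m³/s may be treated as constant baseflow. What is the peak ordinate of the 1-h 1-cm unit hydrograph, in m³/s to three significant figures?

Direct runoff: 0.0, 1.8, 12.2, 38.5, 51.4, 84.0, 94.7, 130.4, 171.6, 153.1, 136.6, 121.8, 0.0 m³/s; ΣQ_DR = 996.1 m³/s, peak = 171.6 m³/s.
Runoff depth d = ΣQ_DR·Δt / A = 996.1 × 3600 / (359 km²) = 9.989 mm.
The 1-cm UH is the DRH scaled by (10 mm)/d, so U_p = 171.6 × 10/9.989 = 172 m³/s.

U_p ≈ 172 m³/s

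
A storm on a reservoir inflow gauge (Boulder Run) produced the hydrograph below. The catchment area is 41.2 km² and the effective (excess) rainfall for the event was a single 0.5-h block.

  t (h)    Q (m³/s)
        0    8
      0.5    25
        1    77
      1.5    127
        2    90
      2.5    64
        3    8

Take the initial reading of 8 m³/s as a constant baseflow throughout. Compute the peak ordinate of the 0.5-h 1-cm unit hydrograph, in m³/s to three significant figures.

U_p ≈ 79.4 m³/s

Direct runoff: 0.0, 17.0, 69.0, 119.0, 82.0, 56.0, 0.0 m³/s; ΣQ_DR = 343.0 m³/s, peak = 119.0 m³/s.
Runoff depth d = ΣQ_DR·Δt / A = 343.0 × 1800 / (41.2 km²) = 14.99 mm.
The 1-cm UH is the DRH scaled by (10 mm)/d, so U_p = 119.0 × 10/14.99 = 79.4 m³/s.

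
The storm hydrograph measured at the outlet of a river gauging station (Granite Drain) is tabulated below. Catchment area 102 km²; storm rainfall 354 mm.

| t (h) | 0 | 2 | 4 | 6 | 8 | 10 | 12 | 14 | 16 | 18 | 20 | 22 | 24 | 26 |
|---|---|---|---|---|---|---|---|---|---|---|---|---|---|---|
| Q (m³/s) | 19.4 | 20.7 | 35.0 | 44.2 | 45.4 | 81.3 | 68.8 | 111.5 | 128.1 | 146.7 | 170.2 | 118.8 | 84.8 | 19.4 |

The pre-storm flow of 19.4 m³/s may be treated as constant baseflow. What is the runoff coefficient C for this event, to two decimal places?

ΣQ_DR = 822.7 m³/s; V = ΣQ_DR·Δt = 5.923 × 10^6 m³.
Runoff depth d = V / A = 58.07 mm.
C = d / P = 58.07 / 354 = 0.16.

C ≈ 0.16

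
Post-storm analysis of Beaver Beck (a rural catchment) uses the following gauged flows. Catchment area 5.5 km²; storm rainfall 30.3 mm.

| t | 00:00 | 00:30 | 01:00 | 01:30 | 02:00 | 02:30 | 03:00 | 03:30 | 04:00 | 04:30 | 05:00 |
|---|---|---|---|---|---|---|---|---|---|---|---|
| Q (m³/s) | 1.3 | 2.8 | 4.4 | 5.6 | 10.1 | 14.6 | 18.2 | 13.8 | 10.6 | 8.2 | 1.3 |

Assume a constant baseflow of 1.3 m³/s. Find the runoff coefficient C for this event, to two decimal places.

C ≈ 0.83

ΣQ_DR = 76.60 m³/s; V = ΣQ_DR·Δt = 1.379 × 10^5 m³.
Runoff depth d = V / A = 25.07 mm.
C = d / P = 25.07 / 30.3 = 0.83.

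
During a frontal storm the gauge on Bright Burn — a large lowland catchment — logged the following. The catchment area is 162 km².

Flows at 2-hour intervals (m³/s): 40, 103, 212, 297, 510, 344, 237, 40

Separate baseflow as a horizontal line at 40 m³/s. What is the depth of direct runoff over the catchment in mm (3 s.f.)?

Direct runoff: 0.0, 63.0, 172.0, 257.0, 470.0, 304.0, 197.0, 0.0 m³/s; ΣQ_DR = 1463 m³/s.
V = ΣQ_DR · Δt = 1463 × 7200 s = 1.053 × 10^7 m³.
Over A = 162 km², depth = V / A = 65.0 mm.

d ≈ 65.0 mm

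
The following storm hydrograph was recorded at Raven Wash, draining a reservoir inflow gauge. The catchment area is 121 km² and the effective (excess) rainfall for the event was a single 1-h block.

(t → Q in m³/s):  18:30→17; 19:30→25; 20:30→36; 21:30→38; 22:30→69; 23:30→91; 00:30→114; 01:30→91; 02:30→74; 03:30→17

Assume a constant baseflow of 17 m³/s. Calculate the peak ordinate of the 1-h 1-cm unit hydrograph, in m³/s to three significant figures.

Direct runoff: 0.0, 8.0, 19.0, 21.0, 52.0, 74.0, 97.0, 74.0, 57.0, 0.0 m³/s; ΣQ_DR = 402.0 m³/s, peak = 97.0 m³/s.
Runoff depth d = ΣQ_DR·Δt / A = 402.0 × 3600 / (121 km²) = 11.96 mm.
The 1-cm UH is the DRH scaled by (10 mm)/d, so U_p = 97.0 × 10/11.96 = 81.1 m³/s.

U_p ≈ 81.1 m³/s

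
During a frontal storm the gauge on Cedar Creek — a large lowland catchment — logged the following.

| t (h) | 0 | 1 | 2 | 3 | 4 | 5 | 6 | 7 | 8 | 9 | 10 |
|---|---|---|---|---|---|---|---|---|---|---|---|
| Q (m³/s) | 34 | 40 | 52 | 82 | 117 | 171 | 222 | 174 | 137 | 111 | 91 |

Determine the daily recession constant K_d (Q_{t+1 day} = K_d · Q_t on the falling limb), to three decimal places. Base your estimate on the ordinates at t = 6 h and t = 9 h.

K_d ≈ 0.004

Between t = 6 h and t = 9 h the flow falls from 222 to 111 m³/s over 3×1 h = 3 h.
Per-interval ratio K = (111/222)^(1/3) = 0.7937; K_d = K^(24/1) = 0.004.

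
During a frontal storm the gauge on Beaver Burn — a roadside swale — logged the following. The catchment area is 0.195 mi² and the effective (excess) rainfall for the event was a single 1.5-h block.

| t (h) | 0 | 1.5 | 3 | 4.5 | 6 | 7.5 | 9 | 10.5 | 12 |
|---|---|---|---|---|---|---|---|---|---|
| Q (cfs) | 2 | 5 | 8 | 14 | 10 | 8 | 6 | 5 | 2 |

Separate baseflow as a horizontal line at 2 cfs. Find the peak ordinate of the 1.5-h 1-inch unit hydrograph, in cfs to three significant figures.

Direct runoff: 0.0, 3.0, 6.0, 12.0, 8.0, 6.0, 4.0, 3.0, 0.0 cfs; ΣQ_DR = 42.00 cfs, peak = 12.0 cfs.
Runoff depth d = ΣQ_DR·Δt / A = 42.00 × 5400 / (0.195 mi²) = 0.5006 in.
The 1-inch UH is the DRH scaled by (1 in)/d, so U_p = 12.0 × 1/0.5006 = 24.0 cfs.

U_p ≈ 24.0 cfs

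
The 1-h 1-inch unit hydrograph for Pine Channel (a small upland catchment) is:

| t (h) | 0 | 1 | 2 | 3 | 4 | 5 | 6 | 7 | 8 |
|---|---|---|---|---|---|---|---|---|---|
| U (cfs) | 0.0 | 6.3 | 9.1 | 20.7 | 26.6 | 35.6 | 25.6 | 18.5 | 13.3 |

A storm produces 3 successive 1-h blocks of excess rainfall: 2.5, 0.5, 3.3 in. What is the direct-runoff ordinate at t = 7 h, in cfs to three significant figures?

By discrete convolution, Q_j = Σ (P_i / 1 in) · U_{j−i}.
At t = 7 h (j=7): Q = (2.5/1)·18.5 + (0.5/1)·25.6 + (3.3/1)·35.6 = 177 cfs.

Q ≈ 177 cfs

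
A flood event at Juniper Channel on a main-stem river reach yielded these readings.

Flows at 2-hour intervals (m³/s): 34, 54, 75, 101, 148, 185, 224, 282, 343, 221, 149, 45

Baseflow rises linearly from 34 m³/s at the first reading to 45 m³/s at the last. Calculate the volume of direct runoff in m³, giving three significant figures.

Direct-runoff ordinates (Q − Q_b): 0.00, 19.00, 39.00, 64.00, 110.00, 146.00, 184.00, 241.00, 301.00, 178.00, 105.00, 0.00 m³/s.
ΣQ_DR = 1387 m³/s.
With Δt = 2 h = 7200 s, V = ΣQ_DR · Δt = 1387 × 7200 = 9.99 × 10^6 m³.

V ≈ 9.99 × 10^6 m³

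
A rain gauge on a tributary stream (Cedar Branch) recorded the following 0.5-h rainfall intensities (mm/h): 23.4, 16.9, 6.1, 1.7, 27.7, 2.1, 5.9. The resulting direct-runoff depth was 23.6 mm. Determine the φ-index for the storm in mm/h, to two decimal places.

Only the 3 blocks with intensity above φ contribute runoff: 23.4, 16.9, 27.7 mm/h.
Σ(I−φ)·Δt = d  ⇒  (23.4+16.9+27.7 − 3φ)·0.5 = 23.6
φ = (68.00 − 23.6/0.5) / 3 = 6.93 mm/h.

φ ≈ 6.93 mm/h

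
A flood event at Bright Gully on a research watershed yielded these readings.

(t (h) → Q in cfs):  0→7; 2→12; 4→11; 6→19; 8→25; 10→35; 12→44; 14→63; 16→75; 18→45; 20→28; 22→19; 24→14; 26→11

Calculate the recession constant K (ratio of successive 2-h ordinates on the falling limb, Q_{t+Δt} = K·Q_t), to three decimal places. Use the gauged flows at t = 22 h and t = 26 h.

Using the recession-limb readings at t = 22 h and t = 26 h: Q falls from 19 to 11 cfs over 2 intervals.
K = (Q₂/Q₁)^(1/2) = (11/19)^(1/2) = 0.761.

K ≈ 0.761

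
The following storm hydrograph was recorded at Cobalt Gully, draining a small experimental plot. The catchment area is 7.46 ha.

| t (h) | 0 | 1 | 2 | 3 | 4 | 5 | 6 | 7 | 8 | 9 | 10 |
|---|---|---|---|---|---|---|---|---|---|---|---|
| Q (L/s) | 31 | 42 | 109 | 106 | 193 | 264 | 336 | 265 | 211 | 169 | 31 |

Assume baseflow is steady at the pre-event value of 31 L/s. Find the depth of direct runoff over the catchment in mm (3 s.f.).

Direct runoff: 0.0, 11.0, 78.0, 75.0, 162.0, 233.0, 305.0, 234.0, 180.0, 138.0, 0.0 L/s; ΣQ_DR = 1416 L/s.
V = ΣQ_DR · Δt = 1416 × 3600 s = 5.098 × 10^6 L.
Over A = 7.46 ha, depth = V / A = 68.3 mm.

d ≈ 68.3 mm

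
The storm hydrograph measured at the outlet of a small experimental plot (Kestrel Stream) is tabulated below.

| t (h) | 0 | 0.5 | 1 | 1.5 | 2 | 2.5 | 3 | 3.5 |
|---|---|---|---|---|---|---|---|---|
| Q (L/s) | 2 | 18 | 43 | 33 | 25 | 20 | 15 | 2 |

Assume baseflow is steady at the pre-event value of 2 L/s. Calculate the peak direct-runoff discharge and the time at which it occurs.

Subtracting baseflow gives direct-runoff ordinates: 0.0, 16.0, 41.0, 31.0, 23.0, 18.0, 13.0, 0.0 L/s.
The maximum is 41.0 L/s, occurring at the reading for t = 1 h.

Q_p = 41.0 L/s at t = 1 h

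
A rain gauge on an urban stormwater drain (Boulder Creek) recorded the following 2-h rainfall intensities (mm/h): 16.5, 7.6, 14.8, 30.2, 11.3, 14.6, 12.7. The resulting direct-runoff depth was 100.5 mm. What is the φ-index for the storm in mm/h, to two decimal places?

φ ≈ 8.31 mm/h

Only the 6 blocks with intensity above φ contribute runoff: 16.5, 14.8, 30.2, 11.3, 14.6, 12.7 mm/h.
Σ(I−φ)·Δt = d  ⇒  (16.5+14.8+30.2+11.3+14.6+12.7 − 6φ)·2 = 100.5
φ = (100.1 − 100.5/2) / 6 = 8.31 mm/h.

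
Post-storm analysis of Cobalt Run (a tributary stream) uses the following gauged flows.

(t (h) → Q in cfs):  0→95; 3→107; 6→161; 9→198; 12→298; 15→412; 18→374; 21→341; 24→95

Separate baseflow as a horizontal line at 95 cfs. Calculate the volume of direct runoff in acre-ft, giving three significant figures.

V ≈ 304 acre-ft

Direct-runoff ordinates (Q − Q_b): 0.0, 12.0, 66.0, 103.0, 203.0, 317.0, 279.0, 246.0, 0.0 cfs.
ΣQ_DR = 1226 cfs.
With Δt = 3 h = 10800 s, V = ΣQ_DR · Δt = 1226 × 10800 = 1.32 × 10^7 ft³ = 304 acre-ft.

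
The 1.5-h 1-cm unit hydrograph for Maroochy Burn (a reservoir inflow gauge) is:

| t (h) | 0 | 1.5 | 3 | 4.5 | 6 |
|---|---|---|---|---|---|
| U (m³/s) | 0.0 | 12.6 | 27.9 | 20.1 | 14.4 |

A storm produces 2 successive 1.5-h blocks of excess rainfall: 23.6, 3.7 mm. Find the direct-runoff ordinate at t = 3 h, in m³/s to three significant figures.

By discrete convolution, Q_j = Σ (P_i / 10 mm) · U_{j−i}.
At t = 3 h (j=2): Q = (23.6/10)·27.9 + (3.7/10)·12.6 = 70.5 m³/s.

Q ≈ 70.5 m³/s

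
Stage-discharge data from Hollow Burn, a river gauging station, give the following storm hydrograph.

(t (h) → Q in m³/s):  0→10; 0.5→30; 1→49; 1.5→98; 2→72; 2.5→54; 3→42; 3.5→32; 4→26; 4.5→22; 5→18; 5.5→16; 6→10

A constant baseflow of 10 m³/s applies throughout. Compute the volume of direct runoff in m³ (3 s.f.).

Direct-runoff ordinates (Q − Q_b): 0.0, 20.0, 39.0, 88.0, 62.0, 44.0, 32.0, 22.0, 16.0, 12.0, 8.0, 6.0, 0.0 m³/s.
ΣQ_DR = 349.0 m³/s.
With Δt = 0.5 h = 1800 s, V = ΣQ_DR · Δt = 349.0 × 1800 = 6.28 × 10^5 m³.

V ≈ 6.28 × 10^5 m³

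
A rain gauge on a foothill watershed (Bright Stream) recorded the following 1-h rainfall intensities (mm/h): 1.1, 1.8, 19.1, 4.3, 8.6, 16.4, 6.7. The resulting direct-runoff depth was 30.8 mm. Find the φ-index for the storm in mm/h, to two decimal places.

φ ≈ 5.00 mm/h

Only the 4 blocks with intensity above φ contribute runoff: 19.1, 8.6, 16.4, 6.7 mm/h.
Σ(I−φ)·Δt = d  ⇒  (19.1+8.6+16.4+6.7 − 4φ)·1 = 30.8
φ = (50.80 − 30.8/1) / 4 = 5.00 mm/h.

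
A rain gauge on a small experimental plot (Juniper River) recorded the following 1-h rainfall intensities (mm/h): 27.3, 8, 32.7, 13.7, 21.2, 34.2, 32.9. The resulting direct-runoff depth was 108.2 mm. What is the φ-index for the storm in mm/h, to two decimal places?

Only the 6 blocks with intensity above φ contribute runoff: 27.3, 32.7, 13.7, 21.2, 34.2, 32.9 mm/h.
Σ(I−φ)·Δt = d  ⇒  (27.3+32.7+13.7+21.2+34.2+32.9 − 6φ)·1 = 108.2
φ = (162.0 − 108.2/1) / 6 = 8.97 mm/h.

φ ≈ 8.97 mm/h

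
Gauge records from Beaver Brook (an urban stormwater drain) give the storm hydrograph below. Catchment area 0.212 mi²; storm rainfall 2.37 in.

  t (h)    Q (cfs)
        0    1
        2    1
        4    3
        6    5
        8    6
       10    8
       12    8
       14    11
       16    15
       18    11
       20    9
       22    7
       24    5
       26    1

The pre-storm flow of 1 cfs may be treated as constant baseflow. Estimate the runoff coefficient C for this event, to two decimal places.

ΣQ_DR = 77.00 cfs; V = ΣQ_DR·Δt = 5.544 × 10^5 ft³.
Runoff depth d = V / A = 1.126 in.
C = d / P = 1.126 / 2.37 = 0.47.

C ≈ 0.47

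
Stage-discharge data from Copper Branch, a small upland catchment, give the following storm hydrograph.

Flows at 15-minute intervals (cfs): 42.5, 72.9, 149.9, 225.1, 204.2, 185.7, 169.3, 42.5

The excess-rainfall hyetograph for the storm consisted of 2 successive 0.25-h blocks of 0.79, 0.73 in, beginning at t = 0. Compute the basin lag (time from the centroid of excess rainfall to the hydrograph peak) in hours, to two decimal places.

Centroid of excess rainfall: t_c = Σ P_i·t̄_i / ΣP_i = 0.2451 h (block centres at 0.125, 0.375 h).
Hydrograph peak occurs at t = 0.75 h, so basin lag t_L = 0.75 − 0.2451 = 0.50 h.

t_L ≈ 0.50 h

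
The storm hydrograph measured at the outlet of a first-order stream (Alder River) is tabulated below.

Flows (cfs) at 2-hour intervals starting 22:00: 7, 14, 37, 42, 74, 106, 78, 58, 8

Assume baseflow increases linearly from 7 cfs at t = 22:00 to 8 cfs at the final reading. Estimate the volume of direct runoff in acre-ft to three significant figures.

Direct-runoff ordinates (Q − Q_b): 0.00, 6.88, 29.75, 34.62, 66.50, 98.38, 70.25, 50.12, 0.00 cfs.
ΣQ_DR = 356.5 cfs.
With Δt = 2 h = 7200 s, V = ΣQ_DR · Δt = 356.5 × 7200 = 2.57 × 10^6 ft³ = 58.9 acre-ft.

V ≈ 58.9 acre-ft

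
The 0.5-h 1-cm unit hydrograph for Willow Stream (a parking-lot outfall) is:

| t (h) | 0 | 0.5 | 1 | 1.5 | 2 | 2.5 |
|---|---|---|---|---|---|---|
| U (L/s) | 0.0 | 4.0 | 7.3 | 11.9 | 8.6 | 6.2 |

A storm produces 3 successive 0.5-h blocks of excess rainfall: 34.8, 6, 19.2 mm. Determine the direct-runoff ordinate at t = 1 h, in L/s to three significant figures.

Q ≈ 27.8 L/s

By discrete convolution, Q_j = Σ (P_i / 10 mm) · U_{j−i}.
At t = 1 h (j=2): Q = (34.8/10)·7.3 + (6/10)·4.0 + (19.2/10)·0.0 = 27.8 L/s.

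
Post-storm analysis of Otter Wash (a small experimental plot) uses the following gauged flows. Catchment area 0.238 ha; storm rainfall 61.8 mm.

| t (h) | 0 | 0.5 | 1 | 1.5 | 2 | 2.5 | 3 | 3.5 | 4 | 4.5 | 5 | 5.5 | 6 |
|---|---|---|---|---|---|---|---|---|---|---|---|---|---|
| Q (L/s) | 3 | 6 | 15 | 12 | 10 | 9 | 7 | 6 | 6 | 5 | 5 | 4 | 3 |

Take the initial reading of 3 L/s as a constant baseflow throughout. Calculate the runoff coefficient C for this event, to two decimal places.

C ≈ 0.64

ΣQ_DR = 52.00 L/s; V = ΣQ_DR·Δt = 93600 L.
Runoff depth d = V / A = 39.33 mm.
C = d / P = 39.33 / 61.8 = 0.64.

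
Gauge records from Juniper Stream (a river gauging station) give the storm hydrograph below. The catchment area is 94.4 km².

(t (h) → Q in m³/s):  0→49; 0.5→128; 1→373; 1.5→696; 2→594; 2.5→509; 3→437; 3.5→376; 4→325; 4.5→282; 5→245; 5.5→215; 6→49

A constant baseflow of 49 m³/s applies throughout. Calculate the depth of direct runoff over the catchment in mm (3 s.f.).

Direct runoff: 0.0, 79.0, 324.0, 647.0, 545.0, 460.0, 388.0, 327.0, 276.0, 233.0, 196.0, 166.0, 0.0 m³/s; ΣQ_DR = 3641 m³/s.
V = ΣQ_DR · Δt = 3641 × 1800 s = 6.554 × 10^6 m³.
Over A = 94.4 km², depth = V / A = 69.4 mm.

d ≈ 69.4 mm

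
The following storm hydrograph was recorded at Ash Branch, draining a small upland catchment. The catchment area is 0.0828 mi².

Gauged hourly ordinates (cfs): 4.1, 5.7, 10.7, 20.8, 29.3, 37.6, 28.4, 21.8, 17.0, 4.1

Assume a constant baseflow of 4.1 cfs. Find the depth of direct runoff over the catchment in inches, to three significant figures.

d ≈ 2.59 in

Direct runoff: 0.0, 1.6, 6.6, 16.7, 25.2, 33.5, 24.3, 17.7, 12.9, 0.0 cfs; ΣQ_DR = 138.5 cfs.
V = ΣQ_DR · Δt = 138.5 × 3600 s = 4.986 × 10^5 ft³.
Over A = 0.0828 mi², depth = V / A = 2.59 in.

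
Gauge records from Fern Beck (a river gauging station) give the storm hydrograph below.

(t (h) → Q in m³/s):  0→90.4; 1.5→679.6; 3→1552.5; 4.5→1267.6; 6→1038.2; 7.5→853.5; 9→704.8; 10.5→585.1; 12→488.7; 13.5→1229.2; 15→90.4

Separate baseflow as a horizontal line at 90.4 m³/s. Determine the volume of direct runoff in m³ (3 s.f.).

V ≈ 4.10 × 10^7 m³

Direct-runoff ordinates (Q − Q_b): 0.0, 589.2, 1462.1, 1177.2, 947.8, 763.1, 614.4, 494.7, 398.3, 1138.8, 0.0 m³/s.
ΣQ_DR = 7586 m³/s.
With Δt = 1.5 h = 5400 s, V = ΣQ_DR · Δt = 7586 × 5400 = 4.10 × 10^7 m³.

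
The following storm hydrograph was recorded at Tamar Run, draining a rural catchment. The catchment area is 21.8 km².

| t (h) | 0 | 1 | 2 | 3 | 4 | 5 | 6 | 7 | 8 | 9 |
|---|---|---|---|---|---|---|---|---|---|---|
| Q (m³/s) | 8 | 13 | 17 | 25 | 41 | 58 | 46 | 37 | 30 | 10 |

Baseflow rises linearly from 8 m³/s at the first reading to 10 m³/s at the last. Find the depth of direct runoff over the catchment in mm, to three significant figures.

Direct runoff: 0.00, 4.78, 8.56, 16.33, 32.11, 48.89, 36.67, 27.44, 20.22, 0.00 m³/s; ΣQ_DR = 195.0 m³/s.
V = ΣQ_DR · Δt = 195.0 × 3600 s = 7.020 × 10^5 m³.
Over A = 21.8 km², depth = V / A = 32.2 mm.

d ≈ 32.2 mm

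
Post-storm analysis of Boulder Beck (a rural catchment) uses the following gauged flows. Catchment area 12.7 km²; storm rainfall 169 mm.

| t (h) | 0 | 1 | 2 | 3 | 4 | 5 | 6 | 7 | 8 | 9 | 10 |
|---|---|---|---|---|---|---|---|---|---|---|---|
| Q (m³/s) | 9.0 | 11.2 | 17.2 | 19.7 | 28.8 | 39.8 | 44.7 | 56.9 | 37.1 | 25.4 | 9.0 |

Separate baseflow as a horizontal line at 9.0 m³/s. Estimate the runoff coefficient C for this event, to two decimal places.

ΣQ_DR = 199.8 m³/s; V = ΣQ_DR·Δt = 7.193 × 10^5 m³.
Runoff depth d = V / A = 56.64 mm.
C = d / P = 56.64 / 169 = 0.34.

C ≈ 0.34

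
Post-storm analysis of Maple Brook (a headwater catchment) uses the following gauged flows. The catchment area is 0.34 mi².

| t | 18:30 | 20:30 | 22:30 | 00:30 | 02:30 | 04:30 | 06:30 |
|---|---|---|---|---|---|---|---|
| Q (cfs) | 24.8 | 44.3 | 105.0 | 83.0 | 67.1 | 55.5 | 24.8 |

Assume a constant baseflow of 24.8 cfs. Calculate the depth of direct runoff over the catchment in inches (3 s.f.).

d ≈ 2.10 in

Direct runoff: 0.0, 19.5, 80.2, 58.2, 42.3, 30.7, 0.0 cfs; ΣQ_DR = 230.9 cfs.
V = ΣQ_DR · Δt = 230.9 × 7200 s = 1.662 × 10^6 ft³.
Over A = 0.34 mi², depth = V / A = 2.10 in.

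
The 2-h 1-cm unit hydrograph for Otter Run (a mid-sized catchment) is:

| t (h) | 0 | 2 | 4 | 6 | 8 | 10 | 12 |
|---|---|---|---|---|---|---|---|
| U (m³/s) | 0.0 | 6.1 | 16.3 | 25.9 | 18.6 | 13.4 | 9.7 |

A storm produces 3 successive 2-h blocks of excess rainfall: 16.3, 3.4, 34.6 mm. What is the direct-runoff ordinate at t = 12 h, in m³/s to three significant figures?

Q ≈ 84.7 m³/s

By discrete convolution, Q_j = Σ (P_i / 10 mm) · U_{j−i}.
At t = 12 h (j=6): Q = (16.3/10)·9.7 + (3.4/10)·13.4 + (34.6/10)·18.6 = 84.7 m³/s.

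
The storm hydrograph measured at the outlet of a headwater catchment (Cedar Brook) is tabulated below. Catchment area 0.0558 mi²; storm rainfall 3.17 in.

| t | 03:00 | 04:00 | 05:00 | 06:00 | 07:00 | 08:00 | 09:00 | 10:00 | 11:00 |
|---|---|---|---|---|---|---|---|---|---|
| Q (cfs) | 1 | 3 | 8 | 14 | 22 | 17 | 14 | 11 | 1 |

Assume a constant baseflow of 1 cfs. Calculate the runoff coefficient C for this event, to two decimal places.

C ≈ 0.72

ΣQ_DR = 82.00 cfs; V = ΣQ_DR·Δt = 2.952 × 10^5 ft³.
Runoff depth d = V / A = 2.277 in.
C = d / P = 2.277 / 3.17 = 0.72.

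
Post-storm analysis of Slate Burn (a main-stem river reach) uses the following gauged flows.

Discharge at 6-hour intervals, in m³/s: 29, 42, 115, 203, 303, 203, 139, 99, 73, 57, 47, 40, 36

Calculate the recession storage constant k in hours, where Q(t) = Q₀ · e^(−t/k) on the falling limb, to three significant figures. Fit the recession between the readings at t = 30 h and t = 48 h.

k ≈ 17.6 h

On the falling limb, Q drops from 203 to 73 m³/s between t = 30 h and t = 48 h (Δt = 18 h).
k = −Δt / ln(Q₂/Q₁) = −18 / ln(73/203) = 17.6 h.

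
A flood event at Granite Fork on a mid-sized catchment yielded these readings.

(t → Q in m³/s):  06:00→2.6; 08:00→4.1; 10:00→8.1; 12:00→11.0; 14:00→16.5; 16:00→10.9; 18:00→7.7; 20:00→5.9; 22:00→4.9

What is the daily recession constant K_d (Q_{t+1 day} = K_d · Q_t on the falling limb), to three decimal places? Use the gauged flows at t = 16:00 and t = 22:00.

Between t = 16:00 and t = 22:00 the flow falls from 10.9 to 4.9 m³/s over 3×2 h = 6 h.
Per-interval ratio K = (4.9/10.9)^(1/3) = 0.7660; K_d = K^(24/2) = 0.041.

K_d ≈ 0.041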